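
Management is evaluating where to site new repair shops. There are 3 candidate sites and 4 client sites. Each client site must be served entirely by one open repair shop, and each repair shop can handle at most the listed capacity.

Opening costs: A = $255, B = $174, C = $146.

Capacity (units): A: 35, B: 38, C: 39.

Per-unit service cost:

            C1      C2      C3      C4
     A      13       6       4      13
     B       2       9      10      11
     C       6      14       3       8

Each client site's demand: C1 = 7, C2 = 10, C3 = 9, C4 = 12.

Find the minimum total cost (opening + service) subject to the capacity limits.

Open {C}: C1→C 6·7=42, C2→C 14·10=140, C3→C 3·9=27, C4→C 8·12=96.
Loads: C carries 38/39. Service 305; fixed 146; total 451.
Next best feasible plan costs 500.

Minimum total cost: 451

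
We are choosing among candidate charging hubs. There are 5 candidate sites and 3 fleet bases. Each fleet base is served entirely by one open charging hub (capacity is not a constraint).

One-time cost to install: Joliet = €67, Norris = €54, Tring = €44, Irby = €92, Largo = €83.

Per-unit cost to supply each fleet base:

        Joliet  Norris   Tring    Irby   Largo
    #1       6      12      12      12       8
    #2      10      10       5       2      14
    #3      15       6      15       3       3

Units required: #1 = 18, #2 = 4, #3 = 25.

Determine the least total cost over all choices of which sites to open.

For any fixed open set, each fleet base goes to its cheapest open site; total = fixed + service.
{Joliet, Irby}: #1→Joliet 6·18=108, #2→Irby 2·4=8, #3→Irby 3·25=75. Service 191; fixed 159; total 350.
{Largo}: service 275 + fixed 83 = 358
{Tring, Largo}: #1→Largo 8·18=144, #2→Tring 5·4=20, #3→Largo 3·25=75. Service 239; fixed 127; total 366.
{Joliet, Norris, Tring, Irby, Largo}: service 191 + fixed 340 = 531
No other subset beats 350.

Minimum total cost: 350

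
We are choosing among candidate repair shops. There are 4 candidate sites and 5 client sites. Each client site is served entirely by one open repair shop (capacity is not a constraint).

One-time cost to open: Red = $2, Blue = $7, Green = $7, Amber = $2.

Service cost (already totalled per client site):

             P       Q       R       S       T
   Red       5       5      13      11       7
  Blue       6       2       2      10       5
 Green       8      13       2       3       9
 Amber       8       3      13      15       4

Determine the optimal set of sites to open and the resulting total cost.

Open Red, Green and Amber; minimum total cost 28.

For any fixed open set, each client site goes to its cheapest open site; total = fixed + service.
{Red, Green, Amber}: P→Red 5, Q→Amber 3, R→Green 2, S→Green 3, T→Amber 4. Service 17; fixed 11; total 28.
{Green, Amber}: P→Green 8, Q→Amber 3, R→Green 2, S→Green 3, T→Amber 4. Service 20; fixed 9; total 29.
{Red, Green}: service 22 + fixed 9 = 31
{Red, Blue, Green, Amber}: service 16 + fixed 18 = 34
No other subset beats 28.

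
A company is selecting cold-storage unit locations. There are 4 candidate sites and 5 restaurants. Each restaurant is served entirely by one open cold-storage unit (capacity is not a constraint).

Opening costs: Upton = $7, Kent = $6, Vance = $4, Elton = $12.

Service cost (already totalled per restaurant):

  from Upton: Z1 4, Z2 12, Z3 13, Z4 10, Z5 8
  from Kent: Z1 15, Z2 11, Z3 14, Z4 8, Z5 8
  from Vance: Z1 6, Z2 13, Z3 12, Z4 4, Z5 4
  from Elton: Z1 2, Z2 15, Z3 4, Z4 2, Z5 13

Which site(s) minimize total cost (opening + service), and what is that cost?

For any fixed open set, each restaurant goes to its cheapest open site; total = fixed + service.
{Vance, Elton}: Z1→Elton 2, Z2→Vance 13, Z3→Elton 4, Z4→Elton 2, Z5→Vance 4. Service 25; fixed 16; total 41.
{Vance}: Z1→Vance 6, Z2→Vance 13, Z3→Vance 12, Z4→Vance 4, Z5→Vance 4. Service 39; fixed 4; total 43.
{Kent, Vance, Elton}: service 23 + fixed 22 = 45
{Upton, Kent, Vance, Elton}: service 23 + fixed 29 = 52
No other subset beats 41.

Open Vance and Elton; minimum total cost 41.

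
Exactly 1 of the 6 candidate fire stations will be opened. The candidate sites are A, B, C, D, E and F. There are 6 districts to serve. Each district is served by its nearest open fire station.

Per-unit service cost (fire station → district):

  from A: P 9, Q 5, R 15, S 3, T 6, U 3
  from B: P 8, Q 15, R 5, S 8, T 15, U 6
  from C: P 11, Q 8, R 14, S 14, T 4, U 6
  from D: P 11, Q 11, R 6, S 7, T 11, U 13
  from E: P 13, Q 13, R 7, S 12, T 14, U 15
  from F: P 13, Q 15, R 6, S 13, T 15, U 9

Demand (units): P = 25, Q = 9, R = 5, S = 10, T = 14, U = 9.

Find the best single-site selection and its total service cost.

Choose A only; total service cost 486.

With exactly 1 open, each district uses its cheapest among the chosen.
{A}: P→A 9·25=225, Q→A 5·9=45, R→A 15·5=75, S→A 3·10=30, T→A 6·14=84, U→A 3·9=27. Service cost 486.
{C}: service cost 667
{B}: service cost 704
Among all 6 size-1 choices, {A} is lowest.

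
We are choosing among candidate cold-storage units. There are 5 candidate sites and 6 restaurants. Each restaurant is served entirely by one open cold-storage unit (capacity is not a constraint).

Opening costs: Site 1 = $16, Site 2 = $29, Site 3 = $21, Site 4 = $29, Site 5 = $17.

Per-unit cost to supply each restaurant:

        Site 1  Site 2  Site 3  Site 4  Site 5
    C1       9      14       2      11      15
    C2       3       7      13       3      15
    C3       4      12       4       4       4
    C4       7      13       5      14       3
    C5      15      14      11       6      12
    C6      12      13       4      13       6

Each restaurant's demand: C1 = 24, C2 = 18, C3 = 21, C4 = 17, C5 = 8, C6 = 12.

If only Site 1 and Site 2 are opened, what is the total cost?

Each restaurant is assigned to its cheapest site among the open ones.
{Site 1, Site 2}: C1→Site 1 9·24=216, C2→Site 1 3·18=54, C3→Site 1 4·21=84, C4→Site 1 7·17=119, C5→Site 2 14·8=112, C6→Site 1 12·12=144. Service 729; fixed 45; total 774.

Total cost: 774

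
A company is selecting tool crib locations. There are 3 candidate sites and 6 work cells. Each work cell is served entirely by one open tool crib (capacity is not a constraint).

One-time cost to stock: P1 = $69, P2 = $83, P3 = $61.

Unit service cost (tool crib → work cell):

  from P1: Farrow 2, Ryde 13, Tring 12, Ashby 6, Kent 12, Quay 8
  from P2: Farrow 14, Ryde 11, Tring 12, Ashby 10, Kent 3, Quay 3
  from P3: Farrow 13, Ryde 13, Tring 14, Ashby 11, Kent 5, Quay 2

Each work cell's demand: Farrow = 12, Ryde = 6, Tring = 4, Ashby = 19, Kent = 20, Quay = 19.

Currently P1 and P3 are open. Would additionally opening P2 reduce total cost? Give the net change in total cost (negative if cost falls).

No — net change +31 (cost rises by 31).

Current service cost with {P1, P3}: 402.
Adding P2: each work cell re-picks its cheapest; new service cost 350, saving 52.
Extra fixed cost: 83. Net change = 83 − 52 = 31.
(Totals: 532 → 563.)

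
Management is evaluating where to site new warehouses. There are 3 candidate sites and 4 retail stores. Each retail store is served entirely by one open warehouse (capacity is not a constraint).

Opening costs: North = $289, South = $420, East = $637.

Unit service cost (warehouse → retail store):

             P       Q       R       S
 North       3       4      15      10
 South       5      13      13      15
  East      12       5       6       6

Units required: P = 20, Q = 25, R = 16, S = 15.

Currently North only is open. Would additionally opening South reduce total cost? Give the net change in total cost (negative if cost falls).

Current service cost with {North}: 550.
Adding South: each retail store re-picks its cheapest; new service cost 518, saving 32.
Extra fixed cost: 420. Net change = 420 − 32 = 388.
(Totals: 839 → 1227.)

No — net change +388 (cost rises by 388).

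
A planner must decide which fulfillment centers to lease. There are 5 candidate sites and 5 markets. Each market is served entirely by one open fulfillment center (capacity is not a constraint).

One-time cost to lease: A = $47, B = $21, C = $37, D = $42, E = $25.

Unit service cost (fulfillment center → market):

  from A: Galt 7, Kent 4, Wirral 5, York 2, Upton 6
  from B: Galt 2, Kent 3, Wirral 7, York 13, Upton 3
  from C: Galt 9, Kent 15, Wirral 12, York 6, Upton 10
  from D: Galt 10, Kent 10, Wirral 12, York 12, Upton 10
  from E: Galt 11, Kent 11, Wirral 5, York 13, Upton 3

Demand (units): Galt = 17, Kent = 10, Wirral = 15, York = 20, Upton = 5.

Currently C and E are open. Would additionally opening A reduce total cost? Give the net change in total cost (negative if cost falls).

Yes — net change −137 (cost falls by 137).

Current service cost with {C, E}: 473.
Adding A: each market re-picks its cheapest; new service cost 289, saving 184.
Extra fixed cost: 47. Net change = 47 − 184 = -137.
(Totals: 535 → 398.)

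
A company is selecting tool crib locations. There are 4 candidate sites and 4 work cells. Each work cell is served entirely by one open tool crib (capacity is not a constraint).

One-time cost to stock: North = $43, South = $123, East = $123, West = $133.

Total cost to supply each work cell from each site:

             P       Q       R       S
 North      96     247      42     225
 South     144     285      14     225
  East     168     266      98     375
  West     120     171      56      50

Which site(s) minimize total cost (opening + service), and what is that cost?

For any fixed open set, each work cell goes to its cheapest open site; total = fixed + service.
{West}: P→West 120, Q→West 171, R→West 56, S→West 50. Service 397; fixed 133; total 530.
{North, West}: service 359 + fixed 176 = 535
{South, West}: service 355 + fixed 256 = 611
{North, South, East, West}: service 331 + fixed 422 = 753
(All 15 nonempty subsets were checked; West only is lowest.)

Open West only; minimum total cost 530.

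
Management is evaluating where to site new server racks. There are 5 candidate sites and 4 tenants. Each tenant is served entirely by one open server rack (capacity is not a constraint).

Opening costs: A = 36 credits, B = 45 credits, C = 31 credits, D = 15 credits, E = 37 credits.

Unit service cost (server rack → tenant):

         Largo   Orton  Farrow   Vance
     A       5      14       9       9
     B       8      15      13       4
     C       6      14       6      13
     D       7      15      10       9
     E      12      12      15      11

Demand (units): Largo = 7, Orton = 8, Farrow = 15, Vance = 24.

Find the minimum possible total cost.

For any fixed open set, each tenant goes to its cheapest open site; total = fixed + service.
{B, C}: Largo→C 6·7=42, Orton→C 14·8=112, Farrow→C 6·15=90, Vance→B 4·24=96. Service 340; fixed 76; total 416.
{B, C, D}: service 340 + fixed 91 = 431
{B, C, E}: service 324 + fixed 113 = 437
{A, B, C, D, E}: Largo→A 5·7=35, Orton→E 12·8=96, Farrow→C 6·15=90, Vance→B 4·24=96. Service 317; fixed 164; total 481.
No other subset beats 416.

Minimum total cost: 416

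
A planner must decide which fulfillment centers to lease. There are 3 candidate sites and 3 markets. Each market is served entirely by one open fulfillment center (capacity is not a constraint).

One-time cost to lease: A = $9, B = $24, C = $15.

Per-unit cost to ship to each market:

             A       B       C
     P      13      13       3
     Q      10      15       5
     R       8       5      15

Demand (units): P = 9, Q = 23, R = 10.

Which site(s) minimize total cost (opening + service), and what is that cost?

Open B and C; minimum total cost 231.

For any fixed open set, each market goes to its cheapest open site; total = fixed + service.
{B, C}: P→C 3·9=27, Q→C 5·23=115, R→B 5·10=50. Service 192; fixed 39; total 231.
{A, B, C}: service 192 + fixed 48 = 240
{A, C}: service 222 + fixed 24 = 246
{A}: service 427 + fixed 9 = 436
No other subset beats 231.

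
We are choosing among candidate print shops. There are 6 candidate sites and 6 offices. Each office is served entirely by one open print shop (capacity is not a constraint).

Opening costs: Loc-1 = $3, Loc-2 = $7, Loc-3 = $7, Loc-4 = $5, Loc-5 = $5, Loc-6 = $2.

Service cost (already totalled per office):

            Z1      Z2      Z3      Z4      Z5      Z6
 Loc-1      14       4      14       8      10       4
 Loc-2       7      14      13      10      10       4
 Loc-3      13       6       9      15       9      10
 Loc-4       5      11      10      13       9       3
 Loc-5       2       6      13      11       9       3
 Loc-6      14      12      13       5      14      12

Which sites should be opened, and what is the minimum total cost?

For any fixed open set, each office goes to its cheapest open site; total = fixed + service.
{Loc-5, Loc-6}: Z1→Loc-5 2, Z2→Loc-5 6, Z3→Loc-5 13, Z4→Loc-6 5, Z5→Loc-5 9, Z6→Loc-5 3. Service 38; fixed 7; total 45.
{Loc-1, Loc-4, Loc-6}: service 36 + fixed 10 = 46
{Loc-1, Loc-5, Loc-6}: service 36 + fixed 10 = 46
{Loc-1, Loc-2, Loc-3, Loc-4, Loc-5, Loc-6}: service 32 + fixed 29 = 61
No other subset beats 45.

Open Loc-5 and Loc-6; minimum total cost 45.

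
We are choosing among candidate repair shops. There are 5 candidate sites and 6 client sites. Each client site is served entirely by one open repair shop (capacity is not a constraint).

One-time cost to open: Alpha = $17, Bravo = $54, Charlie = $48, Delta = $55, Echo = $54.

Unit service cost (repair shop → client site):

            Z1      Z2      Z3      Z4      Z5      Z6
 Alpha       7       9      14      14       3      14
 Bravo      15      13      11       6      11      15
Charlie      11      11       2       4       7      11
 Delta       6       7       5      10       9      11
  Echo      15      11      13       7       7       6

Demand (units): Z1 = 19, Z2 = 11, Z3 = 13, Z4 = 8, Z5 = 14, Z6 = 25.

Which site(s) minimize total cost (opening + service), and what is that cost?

Open Alpha, Charlie and Echo; minimum total cost 601.

For any fixed open set, each client site goes to its cheapest open site; total = fixed + service.
{Alpha, Charlie, Echo}: Z1→Alpha 7·19=133, Z2→Alpha 9·11=99, Z3→Charlie 2·13=26, Z4→Charlie 4·8=32, Z5→Alpha 3·14=42, Z6→Echo 6·25=150. Service 482; fixed 119; total 601.
{Alpha, Charlie, Delta, Echo}: Z1→Delta 6·19=114, Z2→Delta 7·11=77, Z3→Charlie 2·13=26, Z4→Charlie 4·8=32, Z5→Alpha 3·14=42, Z6→Echo 6·25=150. Service 441; fixed 174; total 615.
{Alpha, Delta, Echo}: service 504 + fixed 126 = 630
{Alpha, Bravo, Charlie, Delta, Echo}: service 441 + fixed 228 = 669
No other subset beats 601.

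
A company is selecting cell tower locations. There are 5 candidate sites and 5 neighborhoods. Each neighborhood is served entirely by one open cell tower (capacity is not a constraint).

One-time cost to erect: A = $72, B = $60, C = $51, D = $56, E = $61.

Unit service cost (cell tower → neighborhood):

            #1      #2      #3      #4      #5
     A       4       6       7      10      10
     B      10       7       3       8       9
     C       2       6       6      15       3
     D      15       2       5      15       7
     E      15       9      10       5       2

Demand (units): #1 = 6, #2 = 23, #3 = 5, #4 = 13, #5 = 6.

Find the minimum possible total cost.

Minimum total cost: 328

For any fixed open set, each neighborhood goes to its cheapest open site; total = fixed + service.
{C, D, E}: #1→C 2·6=12, #2→D 2·23=46, #3→D 5·5=25, #4→E 5·13=65, #5→E 2·6=12. Service 160; fixed 168; total 328.
{D, E}: service 238 + fixed 117 = 355
{A, D, E}: service 172 + fixed 189 = 361
{A, B, C, D, E}: service 150 + fixed 300 = 450
No other subset beats 328.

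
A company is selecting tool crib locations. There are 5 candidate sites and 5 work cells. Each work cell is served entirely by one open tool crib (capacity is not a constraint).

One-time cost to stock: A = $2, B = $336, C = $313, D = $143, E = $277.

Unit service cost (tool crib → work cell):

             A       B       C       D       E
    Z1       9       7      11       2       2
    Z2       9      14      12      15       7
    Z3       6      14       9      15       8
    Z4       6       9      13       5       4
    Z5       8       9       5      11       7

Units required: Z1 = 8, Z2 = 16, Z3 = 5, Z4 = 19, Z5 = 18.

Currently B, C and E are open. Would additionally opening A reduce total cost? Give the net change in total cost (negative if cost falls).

Yes — net change −8 (cost falls by 8).

Current service cost with {B, C, E}: 334.
Adding A: each work cell re-picks its cheapest; new service cost 324, saving 10.
Extra fixed cost: 2. Net change = 2 − 10 = -8.
(Totals: 1260 → 1252.)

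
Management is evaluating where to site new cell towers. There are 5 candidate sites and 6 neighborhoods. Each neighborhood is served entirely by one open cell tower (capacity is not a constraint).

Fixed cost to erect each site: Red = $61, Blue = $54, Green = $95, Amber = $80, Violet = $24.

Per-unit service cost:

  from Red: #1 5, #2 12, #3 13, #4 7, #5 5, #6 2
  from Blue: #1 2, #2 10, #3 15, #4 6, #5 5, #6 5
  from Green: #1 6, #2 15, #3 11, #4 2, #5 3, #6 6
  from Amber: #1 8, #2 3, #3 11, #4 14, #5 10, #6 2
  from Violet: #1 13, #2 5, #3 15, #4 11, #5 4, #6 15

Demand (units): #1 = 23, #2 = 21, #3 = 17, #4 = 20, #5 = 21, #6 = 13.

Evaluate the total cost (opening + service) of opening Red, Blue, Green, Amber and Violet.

Each neighborhood is assigned to its cheapest site among the open ones.
{Red, Blue, Green, Amber, Violet}: #1→Blue 2·23=46, #2→Amber 3·21=63, #3→Green 11·17=187, #4→Green 2·20=40, #5→Green 3·21=63, #6→Red 2·13=26. Service 425; fixed 314; total 739.

Total cost: 739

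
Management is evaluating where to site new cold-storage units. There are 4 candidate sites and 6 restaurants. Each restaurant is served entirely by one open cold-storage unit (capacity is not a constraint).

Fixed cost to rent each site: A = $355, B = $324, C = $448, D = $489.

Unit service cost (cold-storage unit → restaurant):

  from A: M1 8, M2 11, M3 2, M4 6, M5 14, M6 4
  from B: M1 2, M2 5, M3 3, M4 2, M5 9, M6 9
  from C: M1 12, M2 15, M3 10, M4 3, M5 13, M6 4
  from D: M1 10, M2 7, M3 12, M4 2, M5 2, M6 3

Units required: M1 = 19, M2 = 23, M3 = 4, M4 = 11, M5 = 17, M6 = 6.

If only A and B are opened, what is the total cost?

Each restaurant is assigned to its cheapest site among the open ones.
{A, B}: M1→B 2·19=38, M2→B 5·23=115, M3→A 2·4=8, M4→B 2·11=22, M5→B 9·17=153, M6→A 4·6=24. Service 360; fixed 679; total 1039.

Total cost: 1039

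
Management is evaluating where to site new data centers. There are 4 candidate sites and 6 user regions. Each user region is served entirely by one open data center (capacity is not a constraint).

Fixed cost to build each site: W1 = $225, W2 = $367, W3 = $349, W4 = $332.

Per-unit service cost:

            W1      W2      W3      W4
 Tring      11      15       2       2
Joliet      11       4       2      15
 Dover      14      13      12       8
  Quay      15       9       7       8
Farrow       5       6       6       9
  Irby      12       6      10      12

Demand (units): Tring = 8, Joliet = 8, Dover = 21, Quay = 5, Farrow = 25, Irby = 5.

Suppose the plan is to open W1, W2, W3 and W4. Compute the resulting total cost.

Total cost: 1663

Each user region is assigned to its cheapest site among the open ones.
{W1, W2, W3, W4}: Tring→W3 2·8=16, Joliet→W3 2·8=16, Dover→W4 8·21=168, Quay→W3 7·5=35, Farrow→W1 5·25=125, Irby→W2 6·5=30. Service 390; fixed 1273; total 1663.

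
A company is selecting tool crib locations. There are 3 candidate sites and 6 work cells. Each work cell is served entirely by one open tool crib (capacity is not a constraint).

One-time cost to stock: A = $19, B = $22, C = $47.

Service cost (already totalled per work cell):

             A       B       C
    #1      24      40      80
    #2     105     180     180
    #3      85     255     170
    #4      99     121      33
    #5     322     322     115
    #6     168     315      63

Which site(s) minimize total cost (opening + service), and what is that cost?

Open A and C; minimum total cost 491.

For any fixed open set, each work cell goes to its cheapest open site; total = fixed + service.
{A, C}: #1→A 24, #2→A 105, #3→A 85, #4→C 33, #5→C 115, #6→C 63. Service 425; fixed 66; total 491.
{A, B, C}: service 425 + fixed 88 = 513
{B, C}: service 601 + fixed 69 = 670
{A}: service 803 + fixed 19 = 822
(All 7 nonempty subsets were checked; A and C is lowest.)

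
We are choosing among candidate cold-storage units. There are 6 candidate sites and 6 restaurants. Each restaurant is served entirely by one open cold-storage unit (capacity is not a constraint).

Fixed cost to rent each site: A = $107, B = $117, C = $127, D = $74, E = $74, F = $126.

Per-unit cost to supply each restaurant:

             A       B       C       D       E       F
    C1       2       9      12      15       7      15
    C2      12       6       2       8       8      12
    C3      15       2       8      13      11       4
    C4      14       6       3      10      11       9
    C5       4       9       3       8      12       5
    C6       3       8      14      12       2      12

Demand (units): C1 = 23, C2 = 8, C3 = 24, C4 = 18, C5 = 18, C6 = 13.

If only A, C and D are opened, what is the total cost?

Each restaurant is assigned to its cheapest site among the open ones.
{A, C, D}: C1→A 2·23=46, C2→C 2·8=16, C3→C 8·24=192, C4→C 3·18=54, C5→C 3·18=54, C6→A 3·13=39. Service 401; fixed 308; total 709.

Total cost: 709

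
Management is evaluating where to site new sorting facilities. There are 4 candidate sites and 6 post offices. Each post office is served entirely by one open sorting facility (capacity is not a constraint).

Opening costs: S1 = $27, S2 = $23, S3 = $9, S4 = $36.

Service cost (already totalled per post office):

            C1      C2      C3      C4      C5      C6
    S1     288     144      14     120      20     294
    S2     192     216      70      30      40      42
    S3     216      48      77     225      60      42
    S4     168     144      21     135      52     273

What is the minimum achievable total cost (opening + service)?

For any fixed open set, each post office goes to its cheapest open site; total = fixed + service.
{S1, S2, S3}: C1→S2 192, C2→S3 48, C3→S1 14, C4→S2 30, C5→S1 20, C6→S2 42. Service 346; fixed 59; total 405.
{S1, S2, S3, S4}: service 322 + fixed 95 = 417
{S2, S3, S4}: C1→S4 168, C2→S3 48, C3→S4 21, C4→S2 30, C5→S2 40, C6→S2 42. Service 349; fixed 68; total 417.
{S3}: service 668 + fixed 9 = 677
(All 15 nonempty subsets were checked; S1, S2 and S3 is lowest.)

Minimum total cost: 405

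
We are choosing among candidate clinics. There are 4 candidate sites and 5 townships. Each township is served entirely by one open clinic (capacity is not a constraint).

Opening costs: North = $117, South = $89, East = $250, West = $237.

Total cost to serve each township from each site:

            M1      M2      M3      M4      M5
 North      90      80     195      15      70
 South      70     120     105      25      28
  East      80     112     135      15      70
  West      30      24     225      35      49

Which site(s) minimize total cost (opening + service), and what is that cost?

Open South only; minimum total cost 437.

For any fixed open set, each township goes to its cheapest open site; total = fixed + service.
{South}: M1→South 70, M2→South 120, M3→South 105, M4→South 25, M5→South 28. Service 348; fixed 89; total 437.
{North, South}: service 298 + fixed 206 = 504
{South, West}: M1→West 30, M2→West 24, M3→South 105, M4→South 25, M5→South 28. Service 212; fixed 326; total 538.
{North, South, East, West}: service 202 + fixed 693 = 895
No other subset beats 437.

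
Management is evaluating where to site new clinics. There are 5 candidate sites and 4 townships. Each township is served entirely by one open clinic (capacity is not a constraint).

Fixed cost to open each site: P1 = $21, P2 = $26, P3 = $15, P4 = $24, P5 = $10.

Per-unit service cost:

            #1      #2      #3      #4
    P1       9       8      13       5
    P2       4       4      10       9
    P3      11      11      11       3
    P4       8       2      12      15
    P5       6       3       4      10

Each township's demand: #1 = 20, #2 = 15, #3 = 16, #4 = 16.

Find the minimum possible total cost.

For any fixed open set, each township goes to its cheapest open site; total = fixed + service.
{P2, P3, P5}: #1→P2 4·20=80, #2→P5 3·15=45, #3→P5 4·16=64, #4→P3 3·16=48. Service 237; fixed 51; total 288.
{P2, P3, P4, P5}: service 222 + fixed 75 = 297
{P3, P5}: #1→P5 6·20=120, #2→P5 3·15=45, #3→P5 4·16=64, #4→P3 3·16=48. Service 277; fixed 25; total 302.
{P1, P2, P3, P4, P5}: #1→P2 4·20=80, #2→P4 2·15=30, #3→P5 4·16=64, #4→P3 3·16=48. Service 222; fixed 96; total 318.
No other subset beats 288.

Minimum total cost: 288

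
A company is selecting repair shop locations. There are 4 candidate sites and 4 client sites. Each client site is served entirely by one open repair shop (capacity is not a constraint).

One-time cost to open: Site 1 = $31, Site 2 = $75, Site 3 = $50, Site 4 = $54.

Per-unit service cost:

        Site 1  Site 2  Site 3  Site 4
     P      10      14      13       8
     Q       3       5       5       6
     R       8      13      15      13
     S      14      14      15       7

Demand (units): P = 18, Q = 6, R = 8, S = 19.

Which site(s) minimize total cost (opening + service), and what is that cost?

Open Site 1 and Site 4; minimum total cost 444.

For any fixed open set, each client site goes to its cheapest open site; total = fixed + service.
{Site 1, Site 4}: P→Site 4 8·18=144, Q→Site 1 3·6=18, R→Site 1 8·8=64, S→Site 4 7·19=133. Service 359; fixed 85; total 444.
{Site 4}: service 417 + fixed 54 = 471
{Site 1, Site 3, Site 4}: service 359 + fixed 135 = 494
{Site 1, Site 2, Site 3, Site 4}: service 359 + fixed 210 = 569
No other subset beats 444.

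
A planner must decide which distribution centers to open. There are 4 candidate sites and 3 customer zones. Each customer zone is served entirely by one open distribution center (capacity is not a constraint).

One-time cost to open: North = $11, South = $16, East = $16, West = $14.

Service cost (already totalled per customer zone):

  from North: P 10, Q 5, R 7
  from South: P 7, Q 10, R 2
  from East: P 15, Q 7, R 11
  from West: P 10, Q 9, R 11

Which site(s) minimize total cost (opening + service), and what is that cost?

For any fixed open set, each customer zone goes to its cheapest open site; total = fixed + service.
{North}: P→North 10, Q→North 5, R→North 7. Service 22; fixed 11; total 33.
{South}: service 19 + fixed 16 = 35
{North, South}: P→South 7, Q→North 5, R→South 2. Service 14; fixed 27; total 41.
{North, South, East, West}: service 14 + fixed 57 = 71
No other subset beats 33.

Open North only; minimum total cost 33.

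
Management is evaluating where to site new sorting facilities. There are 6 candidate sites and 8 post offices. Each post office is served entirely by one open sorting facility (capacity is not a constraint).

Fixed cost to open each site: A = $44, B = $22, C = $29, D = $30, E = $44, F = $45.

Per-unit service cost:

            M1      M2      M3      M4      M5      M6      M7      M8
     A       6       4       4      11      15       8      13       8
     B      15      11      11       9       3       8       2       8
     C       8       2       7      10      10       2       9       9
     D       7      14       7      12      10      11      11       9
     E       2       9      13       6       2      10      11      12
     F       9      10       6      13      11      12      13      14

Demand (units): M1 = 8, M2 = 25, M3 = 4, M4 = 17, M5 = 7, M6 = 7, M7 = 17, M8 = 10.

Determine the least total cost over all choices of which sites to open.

For any fixed open set, each post office goes to its cheapest open site; total = fixed + service.
{B, C, E}: M1→E 2·8=16, M2→C 2·25=50, M3→C 7·4=28, M4→E 6·17=102, M5→E 2·7=14, M6→C 2·7=14, M7→B 2·17=34, M8→B 8·10=80. Service 338; fixed 95; total 433.
{B, C, D, E}: M1→E 2·8=16, M2→C 2·25=50, M3→C 7·4=28, M4→E 6·17=102, M5→E 2·7=14, M6→C 2·7=14, M7→B 2·17=34, M8→B 8·10=80. Service 338; fixed 125; total 463.
{A, B, C, E}: service 326 + fixed 139 = 465
{A, B, C, D, E, F}: M1→E 2·8=16, M2→C 2·25=50, M3→A 4·4=16, M4→E 6·17=102, M5→E 2·7=14, M6→C 2·7=14, M7→B 2·17=34, M8→A 8·10=80. Service 326; fixed 214; total 540.
No other subset beats 433.

Minimum total cost: 433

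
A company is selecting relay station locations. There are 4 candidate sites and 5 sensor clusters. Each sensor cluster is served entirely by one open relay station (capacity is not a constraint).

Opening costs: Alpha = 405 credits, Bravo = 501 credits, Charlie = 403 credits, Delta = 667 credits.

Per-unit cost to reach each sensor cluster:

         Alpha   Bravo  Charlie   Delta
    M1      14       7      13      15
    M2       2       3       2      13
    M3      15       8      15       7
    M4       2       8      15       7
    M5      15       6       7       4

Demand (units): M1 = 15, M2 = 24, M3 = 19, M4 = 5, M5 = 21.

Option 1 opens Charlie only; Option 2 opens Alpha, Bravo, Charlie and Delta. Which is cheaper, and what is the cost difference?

Option 1 is cheaper by 1203.

Option 1: {Charlie}: M1→Charlie 13·15=195, M2→Charlie 2·24=48, M3→Charlie 15·19=285, M4→Charlie 15·5=75, M5→Charlie 7·21=147. Service 750; fixed 403; total 1153.
Option 2: {Alpha, Bravo, Charlie, Delta}: M1→Bravo 7·15=105, M2→Alpha 2·24=48, M3→Delta 7·19=133, M4→Alpha 2·5=10, M5→Delta 4·21=84. Service 380; fixed 1976; total 2356.
Difference: |1153 − 2356| = 1203.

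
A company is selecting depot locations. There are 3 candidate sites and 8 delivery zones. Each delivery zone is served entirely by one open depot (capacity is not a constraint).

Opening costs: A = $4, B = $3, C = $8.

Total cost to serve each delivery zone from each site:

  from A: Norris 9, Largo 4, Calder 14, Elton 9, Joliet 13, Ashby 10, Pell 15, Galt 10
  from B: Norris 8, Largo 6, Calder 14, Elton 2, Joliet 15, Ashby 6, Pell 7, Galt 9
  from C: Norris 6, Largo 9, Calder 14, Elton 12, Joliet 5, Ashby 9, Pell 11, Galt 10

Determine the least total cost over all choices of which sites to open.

Minimum total cost: 66

For any fixed open set, each delivery zone goes to its cheapest open site; total = fixed + service.
{B, C}: Norris→C 6, Largo→B 6, Calder→B 14, Elton→B 2, Joliet→C 5, Ashby→B 6, Pell→B 7, Galt→B 9. Service 55; fixed 11; total 66.
{A, B, C}: service 53 + fixed 15 = 68
{A, B}: service 63 + fixed 7 = 70
{B}: service 67 + fixed 3 = 70
No other subset beats 66.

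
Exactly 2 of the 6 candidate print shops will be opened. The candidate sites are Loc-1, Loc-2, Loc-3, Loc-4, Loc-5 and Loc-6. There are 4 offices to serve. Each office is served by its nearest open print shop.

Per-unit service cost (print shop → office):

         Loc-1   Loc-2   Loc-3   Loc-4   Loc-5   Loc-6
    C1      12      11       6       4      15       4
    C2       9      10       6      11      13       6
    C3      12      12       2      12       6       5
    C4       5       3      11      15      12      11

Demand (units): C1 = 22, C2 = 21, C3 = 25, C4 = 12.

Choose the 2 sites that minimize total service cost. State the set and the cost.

Choose Loc-2 and Loc-3; total service cost 344.

With exactly 2 open, each office uses its cheapest among the chosen.
{Loc-2, Loc-3}: C1→Loc-3 6·22=132, C2→Loc-3 6·21=126, C3→Loc-3 2·25=50, C4→Loc-2 3·12=36. Service cost 344.
{Loc-1, Loc-3}: service cost 368
{Loc-2, Loc-6}: service cost 375
Among all 15 size-2 choices, {Loc-2, Loc-3} is lowest.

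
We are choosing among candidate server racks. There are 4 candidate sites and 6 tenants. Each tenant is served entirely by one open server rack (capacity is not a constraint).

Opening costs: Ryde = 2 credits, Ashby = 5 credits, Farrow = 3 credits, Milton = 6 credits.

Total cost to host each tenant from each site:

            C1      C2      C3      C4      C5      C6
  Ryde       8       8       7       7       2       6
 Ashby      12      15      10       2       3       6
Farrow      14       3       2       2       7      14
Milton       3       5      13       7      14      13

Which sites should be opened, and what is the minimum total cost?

Open Ryde and Farrow; minimum total cost 28.

For any fixed open set, each tenant goes to its cheapest open site; total = fixed + service.
{Ryde, Farrow}: C1→Ryde 8, C2→Farrow 3, C3→Farrow 2, C4→Farrow 2, C5→Ryde 2, C6→Ryde 6. Service 23; fixed 5; total 28.
{Ryde, Farrow, Milton}: C1→Milton 3, C2→Farrow 3, C3→Farrow 2, C4→Farrow 2, C5→Ryde 2, C6→Ryde 6. Service 18; fixed 11; total 29.
{Ryde, Ashby, Farrow}: C1→Ryde 8, C2→Farrow 3, C3→Farrow 2, C4→Ashby 2, C5→Ryde 2, C6→Ryde 6. Service 23; fixed 10; total 33.
{Ryde, Ashby, Farrow, Milton}: service 18 + fixed 16 = 34
(All 15 nonempty subsets were checked; Ryde and Farrow is lowest.)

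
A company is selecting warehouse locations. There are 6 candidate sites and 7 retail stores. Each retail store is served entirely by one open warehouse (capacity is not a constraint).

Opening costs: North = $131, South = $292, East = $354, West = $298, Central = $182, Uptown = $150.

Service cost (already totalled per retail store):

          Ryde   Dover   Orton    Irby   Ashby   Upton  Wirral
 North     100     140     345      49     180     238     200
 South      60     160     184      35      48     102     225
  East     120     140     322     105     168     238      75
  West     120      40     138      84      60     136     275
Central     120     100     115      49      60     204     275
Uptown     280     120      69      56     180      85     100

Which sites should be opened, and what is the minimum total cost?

Open Central and Uptown; minimum total cost 915.

For any fixed open set, each retail store goes to its cheapest open site; total = fixed + service.
{Central, Uptown}: Ryde→Central 120, Dover→Central 100, Orton→Uptown 69, Irby→Central 49, Ashby→Central 60, Upton→Uptown 85, Wirral→Uptown 100. Service 583; fixed 332; total 915.
{South, Uptown}: service 517 + fixed 442 = 959
{West, Uptown}: Ryde→West 120, Dover→West 40, Orton→Uptown 69, Irby→Uptown 56, Ashby→West 60, Upton→Uptown 85, Wirral→Uptown 100. Service 530; fixed 448; total 978.
{North, South, East, West, Central, Uptown}: Ryde→South 60, Dover→West 40, Orton→Uptown 69, Irby→South 35, Ashby→South 48, Upton→Uptown 85, Wirral→East 75. Service 412; fixed 1407; total 1819.
No other subset beats 915.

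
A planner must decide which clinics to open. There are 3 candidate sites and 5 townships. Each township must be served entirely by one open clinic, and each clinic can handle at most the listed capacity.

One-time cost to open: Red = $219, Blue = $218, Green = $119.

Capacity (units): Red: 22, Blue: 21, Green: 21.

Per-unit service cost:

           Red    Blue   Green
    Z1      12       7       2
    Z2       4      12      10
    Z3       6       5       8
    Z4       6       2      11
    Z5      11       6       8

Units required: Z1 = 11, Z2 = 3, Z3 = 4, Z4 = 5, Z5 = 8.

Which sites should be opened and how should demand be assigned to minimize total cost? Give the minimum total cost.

Minimum total cost: 467

Open {Blue, Green}: Z1→Green 2·11=22, Z2→Green 10·3=30, Z3→Blue 5·4=20, Z4→Blue 2·5=10, Z5→Blue 6·8=48.
Loads: Blue carries 17/21, Green carries 14/21. Service 130; fixed 337; total 467.
Next best feasible plan costs 473.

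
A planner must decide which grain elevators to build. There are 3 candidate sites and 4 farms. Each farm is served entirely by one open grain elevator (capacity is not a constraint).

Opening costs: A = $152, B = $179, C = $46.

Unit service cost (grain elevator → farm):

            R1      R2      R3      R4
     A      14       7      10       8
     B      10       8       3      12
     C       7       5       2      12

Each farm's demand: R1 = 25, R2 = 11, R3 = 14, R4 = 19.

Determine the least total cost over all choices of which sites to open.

For any fixed open set, each farm goes to its cheapest open site; total = fixed + service.
{C}: R1→C 7·25=175, R2→C 5·11=55, R3→C 2·14=28, R4→C 12·19=228. Service 486; fixed 46; total 532.
{A, C}: service 410 + fixed 198 = 608
{B, C}: R1→C 7·25=175, R2→C 5·11=55, R3→C 2·14=28, R4→B 12·19=228. Service 486; fixed 225; total 711.
{A, B, C}: service 410 + fixed 377 = 787
(All 7 nonempty subsets were checked; C only is lowest.)

Minimum total cost: 532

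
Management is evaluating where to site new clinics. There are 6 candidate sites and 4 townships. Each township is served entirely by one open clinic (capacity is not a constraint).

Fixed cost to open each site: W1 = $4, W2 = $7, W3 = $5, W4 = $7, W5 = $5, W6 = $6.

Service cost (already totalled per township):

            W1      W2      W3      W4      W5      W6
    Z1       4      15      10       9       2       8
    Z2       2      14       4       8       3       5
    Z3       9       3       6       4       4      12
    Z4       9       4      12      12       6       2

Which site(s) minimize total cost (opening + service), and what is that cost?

For any fixed open set, each township goes to its cheapest open site; total = fixed + service.
{W5}: Z1→W5 2, Z2→W5 3, Z3→W5 4, Z4→W5 6. Service 15; fixed 5; total 20.
{W5, W6}: service 11 + fixed 11 = 22
{W1, W5}: service 14 + fixed 9 = 23
{W1, W2, W3, W4, W5, W6}: service 9 + fixed 34 = 43
No other subset beats 20.

Open W5 only; minimum total cost 20.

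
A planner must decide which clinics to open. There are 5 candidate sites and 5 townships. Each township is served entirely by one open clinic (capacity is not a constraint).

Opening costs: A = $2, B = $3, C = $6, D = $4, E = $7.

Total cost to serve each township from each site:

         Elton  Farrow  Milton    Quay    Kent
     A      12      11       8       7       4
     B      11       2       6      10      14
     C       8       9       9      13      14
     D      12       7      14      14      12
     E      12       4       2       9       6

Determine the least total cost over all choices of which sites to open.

Minimum total cost: 35

For any fixed open set, each township goes to its cheapest open site; total = fixed + service.
{A, B}: Elton→B 11, Farrow→B 2, Milton→B 6, Quay→A 7, Kent→A 4. Service 30; fixed 5; total 35.
{A, B, C}: Elton→C 8, Farrow→B 2, Milton→B 6, Quay→A 7, Kent→A 4. Service 27; fixed 11; total 38.
{A, B, E}: Elton→B 11, Farrow→B 2, Milton→E 2, Quay→A 7, Kent→A 4. Service 26; fixed 12; total 38.
{A, B, C, D, E}: service 23 + fixed 22 = 45
No other subset beats 35.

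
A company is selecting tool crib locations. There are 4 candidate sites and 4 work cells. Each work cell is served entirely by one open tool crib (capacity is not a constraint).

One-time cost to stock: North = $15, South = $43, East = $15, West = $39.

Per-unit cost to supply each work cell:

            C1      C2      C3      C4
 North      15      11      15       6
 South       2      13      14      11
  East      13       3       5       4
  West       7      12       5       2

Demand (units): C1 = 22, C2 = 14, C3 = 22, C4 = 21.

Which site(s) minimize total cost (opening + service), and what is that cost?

Open South, East and West; minimum total cost 335.

For any fixed open set, each work cell goes to its cheapest open site; total = fixed + service.
{South, East, West}: C1→South 2·22=44, C2→East 3·14=42, C3→East 5·22=110, C4→West 2·21=42. Service 238; fixed 97; total 335.
{South, East}: service 280 + fixed 58 = 338
{North, South, East, West}: C1→South 2·22=44, C2→East 3·14=42, C3→East 5·22=110, C4→West 2·21=42. Service 238; fixed 112; total 350.
{North}: service 940 + fixed 15 = 955
No other subset beats 335.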